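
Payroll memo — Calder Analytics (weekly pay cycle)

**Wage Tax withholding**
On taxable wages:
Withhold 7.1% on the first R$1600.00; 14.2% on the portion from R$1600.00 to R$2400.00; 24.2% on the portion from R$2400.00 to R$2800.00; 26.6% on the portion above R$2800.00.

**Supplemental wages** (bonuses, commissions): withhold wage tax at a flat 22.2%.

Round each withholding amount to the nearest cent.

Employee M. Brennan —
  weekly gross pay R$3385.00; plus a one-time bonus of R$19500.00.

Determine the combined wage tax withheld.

R$4808.61

Wage Tax: taxable = R$3385.00
  R$324.00 + 26.6% × (R$3385.00 − R$2800.00) = R$324.00 + 26.6% × R$585.00 = R$479.61
Supplemental (22.2% flat on bonus): 22.2% × R$19500.00 = R$4329.00
Total wage tax: R$479.61 + R$4329.00 = R$4808.61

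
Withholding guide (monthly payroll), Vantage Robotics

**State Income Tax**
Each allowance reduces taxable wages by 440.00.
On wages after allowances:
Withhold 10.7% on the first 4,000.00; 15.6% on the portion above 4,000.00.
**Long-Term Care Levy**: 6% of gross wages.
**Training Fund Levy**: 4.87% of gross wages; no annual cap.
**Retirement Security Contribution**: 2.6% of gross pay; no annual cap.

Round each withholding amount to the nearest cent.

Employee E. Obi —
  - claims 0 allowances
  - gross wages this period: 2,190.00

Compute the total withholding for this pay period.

State Income Tax: taxable = 2,190.00
  10.7% × 2,190.00 = 234.33
Long-Term Care Levy: 6% × 2,190.00 = 131.40
Training Fund Levy: 4.87% × 2,190.00 = 106.65
Retirement Security Contribution: 2.6% × 2,190.00 = 56.94
Total: 234.33 + 131.40 + 106.65 + 56.94 = 529.32

529.32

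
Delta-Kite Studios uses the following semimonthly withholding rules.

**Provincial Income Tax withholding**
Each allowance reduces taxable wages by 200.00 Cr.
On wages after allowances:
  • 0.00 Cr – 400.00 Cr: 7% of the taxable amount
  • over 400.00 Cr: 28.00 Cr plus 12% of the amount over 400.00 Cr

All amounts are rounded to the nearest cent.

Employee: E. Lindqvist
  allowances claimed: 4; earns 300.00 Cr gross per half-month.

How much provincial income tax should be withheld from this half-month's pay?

0.00 Cr

Provincial Income Tax: taxable = 300.00 Cr − 4×200.00 Cr = -500.00 Cr
  Taxable ≤ 0 → 0.00 Cr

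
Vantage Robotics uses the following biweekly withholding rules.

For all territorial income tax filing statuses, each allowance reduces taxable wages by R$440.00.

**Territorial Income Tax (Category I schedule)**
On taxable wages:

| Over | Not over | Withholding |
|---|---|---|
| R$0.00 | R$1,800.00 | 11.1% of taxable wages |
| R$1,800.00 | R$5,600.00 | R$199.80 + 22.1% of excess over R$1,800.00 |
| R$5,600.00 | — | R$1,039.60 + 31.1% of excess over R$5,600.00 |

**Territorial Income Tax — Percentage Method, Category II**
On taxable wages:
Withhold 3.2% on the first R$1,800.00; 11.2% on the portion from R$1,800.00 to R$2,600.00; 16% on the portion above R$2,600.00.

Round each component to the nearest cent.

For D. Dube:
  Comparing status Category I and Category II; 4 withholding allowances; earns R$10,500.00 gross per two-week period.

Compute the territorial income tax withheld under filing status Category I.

R$2,016.14

Territorial Income Tax (Category I): taxable = R$10,500.00 − 4×R$440.00 = R$8,740.00
  R$1,039.60 + 31.1% × (R$8,740.00 − R$5,600.00) = R$1,039.60 + 31.1% × R$3,140.00 = R$2,016.14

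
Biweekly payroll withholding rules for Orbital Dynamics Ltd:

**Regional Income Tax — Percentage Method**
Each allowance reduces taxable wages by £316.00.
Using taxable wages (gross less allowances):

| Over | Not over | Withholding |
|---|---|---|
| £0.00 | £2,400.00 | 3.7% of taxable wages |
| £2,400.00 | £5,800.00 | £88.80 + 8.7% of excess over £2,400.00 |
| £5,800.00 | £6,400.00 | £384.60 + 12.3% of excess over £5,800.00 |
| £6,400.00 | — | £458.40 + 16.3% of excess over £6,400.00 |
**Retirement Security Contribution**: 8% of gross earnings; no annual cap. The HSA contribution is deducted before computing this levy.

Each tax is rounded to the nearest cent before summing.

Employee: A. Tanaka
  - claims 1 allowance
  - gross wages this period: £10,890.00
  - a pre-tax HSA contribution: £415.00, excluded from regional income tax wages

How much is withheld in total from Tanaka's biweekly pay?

Regional Income Tax: taxable = £10,890.00 − £415.00 − 1×£316.00 = £10,159.00
  £458.40 + 16.3% × (£10,159.00 − £6,400.00) = £458.40 + 16.3% × £3,759.00 = £1,071.12
Retirement Security Contribution: 8% × £10,475.00 = £838.00
Total: £1,071.12 + £838.00 = £1,909.12

£1,909.12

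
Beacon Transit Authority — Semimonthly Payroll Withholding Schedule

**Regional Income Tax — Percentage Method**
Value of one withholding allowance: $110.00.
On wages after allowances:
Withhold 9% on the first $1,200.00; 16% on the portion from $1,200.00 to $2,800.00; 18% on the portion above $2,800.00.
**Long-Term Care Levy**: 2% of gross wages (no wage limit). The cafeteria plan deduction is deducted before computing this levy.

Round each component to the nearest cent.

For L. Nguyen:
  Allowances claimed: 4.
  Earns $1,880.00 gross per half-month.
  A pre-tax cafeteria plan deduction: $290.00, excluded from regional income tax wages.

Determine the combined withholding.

Regional Income Tax: taxable = $1,880.00 − $290.00 − 4×$110.00 = $1,150.00
  9% × $1,150.00 = $103.50
Long-Term Care Levy: 2% × $1,590.00 = $31.80
Total: $103.50 + $31.80 = $135.30

$135.30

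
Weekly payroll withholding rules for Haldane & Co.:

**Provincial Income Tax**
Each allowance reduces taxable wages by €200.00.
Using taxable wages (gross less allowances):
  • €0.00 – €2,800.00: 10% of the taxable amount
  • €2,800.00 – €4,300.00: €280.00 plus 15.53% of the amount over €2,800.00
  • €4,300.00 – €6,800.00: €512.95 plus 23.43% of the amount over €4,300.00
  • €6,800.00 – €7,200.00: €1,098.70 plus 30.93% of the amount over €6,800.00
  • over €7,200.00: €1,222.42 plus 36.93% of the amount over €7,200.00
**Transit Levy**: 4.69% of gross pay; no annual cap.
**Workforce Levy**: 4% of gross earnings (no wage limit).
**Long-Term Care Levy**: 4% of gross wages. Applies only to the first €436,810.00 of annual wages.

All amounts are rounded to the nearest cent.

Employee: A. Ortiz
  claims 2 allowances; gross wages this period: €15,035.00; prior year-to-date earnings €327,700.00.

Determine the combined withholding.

Provincial Income Tax: taxable = €15,035.00 − 2×€200.00 = €14,635.00
  €1,222.42 + 36.93% × (€14,635.00 − €7,200.00) = €1,222.42 + 36.93% × €7,435.00 = €3,968.17
Transit Levy: 4.69% × €15,035.00 = €705.14
Workforce Levy: 4% × €15,035.00 = €601.40
Long-Term Care Levy: 4% × €15,035.00 = €601.40
Total: €3,968.17 + €705.14 + €601.40 + €601.40 = €5,876.11

€5,876.11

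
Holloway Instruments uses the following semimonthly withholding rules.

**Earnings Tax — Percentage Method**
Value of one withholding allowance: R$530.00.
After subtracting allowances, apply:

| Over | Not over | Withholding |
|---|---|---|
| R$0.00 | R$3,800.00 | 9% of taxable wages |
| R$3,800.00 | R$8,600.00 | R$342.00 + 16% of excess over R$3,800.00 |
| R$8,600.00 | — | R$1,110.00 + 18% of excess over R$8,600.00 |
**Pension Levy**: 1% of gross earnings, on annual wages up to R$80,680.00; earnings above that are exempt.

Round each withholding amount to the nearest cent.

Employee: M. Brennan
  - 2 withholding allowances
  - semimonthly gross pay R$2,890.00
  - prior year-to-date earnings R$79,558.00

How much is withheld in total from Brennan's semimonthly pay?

R$175.92

Earnings Tax: taxable = R$2,890.00 − 2×R$530.00 = R$1,830.00
  9% × R$1,830.00 = R$164.70
Pension Levy: cap R$80,680.00 − YTD R$79,558.00 = R$1,122.00 subject; 1% × R$1,122.00 = R$11.22
Total: R$164.70 + R$11.22 = R$175.92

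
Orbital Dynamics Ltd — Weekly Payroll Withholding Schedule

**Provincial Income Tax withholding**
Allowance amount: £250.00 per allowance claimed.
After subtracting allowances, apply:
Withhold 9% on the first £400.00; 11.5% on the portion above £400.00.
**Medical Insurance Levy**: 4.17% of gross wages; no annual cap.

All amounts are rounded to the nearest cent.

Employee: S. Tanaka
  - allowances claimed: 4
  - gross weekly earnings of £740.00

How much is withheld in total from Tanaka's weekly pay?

Provincial Income Tax: taxable = £740.00 − 4×£250.00 = £-260.00
  Taxable ≤ 0 → £0.00
Medical Insurance Levy: 4.17% × £740.00 = £30.86
Total: £0.00 + £30.86 = £30.86

£30.86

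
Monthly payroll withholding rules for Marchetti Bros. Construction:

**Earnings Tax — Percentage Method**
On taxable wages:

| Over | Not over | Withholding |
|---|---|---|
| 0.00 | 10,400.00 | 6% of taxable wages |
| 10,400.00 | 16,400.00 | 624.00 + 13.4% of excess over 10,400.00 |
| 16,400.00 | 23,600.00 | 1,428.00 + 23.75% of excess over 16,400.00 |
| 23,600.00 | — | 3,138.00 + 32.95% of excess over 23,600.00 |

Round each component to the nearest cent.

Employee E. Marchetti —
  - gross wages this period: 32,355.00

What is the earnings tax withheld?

6,022.77

Earnings Tax: taxable = 32,355.00
  3,138.00 + 32.95% × (32,355.00 − 23,600.00) = 3,138.00 + 32.95% × 8,755.00 = 6,022.77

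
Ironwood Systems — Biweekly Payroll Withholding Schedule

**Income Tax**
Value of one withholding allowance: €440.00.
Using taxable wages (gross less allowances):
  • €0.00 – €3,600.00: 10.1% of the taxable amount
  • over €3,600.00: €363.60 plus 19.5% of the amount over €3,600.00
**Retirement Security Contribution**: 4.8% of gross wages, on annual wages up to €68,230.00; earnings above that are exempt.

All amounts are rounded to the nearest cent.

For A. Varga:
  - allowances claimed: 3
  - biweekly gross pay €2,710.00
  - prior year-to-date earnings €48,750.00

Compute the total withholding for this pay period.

Income Tax: taxable = €2,710.00 − 3×€440.00 = €1,390.00
  10.1% × €1,390.00 = €140.39
Retirement Security Contribution: 4.8% × €2,710.00 = €130.08
Total: €140.39 + €130.08 = €270.47

€270.47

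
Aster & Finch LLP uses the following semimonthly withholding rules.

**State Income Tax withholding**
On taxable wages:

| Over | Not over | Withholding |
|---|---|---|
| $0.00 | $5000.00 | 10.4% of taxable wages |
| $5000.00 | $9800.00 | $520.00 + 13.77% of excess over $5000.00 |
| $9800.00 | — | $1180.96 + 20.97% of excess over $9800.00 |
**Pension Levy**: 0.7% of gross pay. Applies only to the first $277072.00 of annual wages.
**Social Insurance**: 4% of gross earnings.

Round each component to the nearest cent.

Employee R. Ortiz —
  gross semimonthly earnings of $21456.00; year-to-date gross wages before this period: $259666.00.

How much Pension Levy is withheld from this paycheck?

Pension Levy: cap $277072.00 − YTD $259666.00 = $17406.00 subject; 0.7% × $17406.00 = $121.84

$121.84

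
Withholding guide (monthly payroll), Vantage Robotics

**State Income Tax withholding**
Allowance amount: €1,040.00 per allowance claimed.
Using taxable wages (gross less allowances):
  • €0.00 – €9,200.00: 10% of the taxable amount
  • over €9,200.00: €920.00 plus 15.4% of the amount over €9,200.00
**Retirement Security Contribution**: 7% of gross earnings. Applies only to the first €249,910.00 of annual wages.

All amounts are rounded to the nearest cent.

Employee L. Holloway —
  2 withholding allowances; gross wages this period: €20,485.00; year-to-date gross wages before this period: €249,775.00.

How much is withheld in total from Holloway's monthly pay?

State Income Tax: taxable = €20,485.00 − 2×€1,040.00 = €18,405.00
  €920.00 + 15.4% × (€18,405.00 − €9,200.00) = €920.00 + 15.4% × €9,205.00 = €2,337.57
Retirement Security Contribution: cap €249,910.00 − YTD €249,775.00 = €135.00 subject; 7% × €135.00 = €9.45
Total: €2,337.57 + €9.45 = €2,347.02

€2,347.02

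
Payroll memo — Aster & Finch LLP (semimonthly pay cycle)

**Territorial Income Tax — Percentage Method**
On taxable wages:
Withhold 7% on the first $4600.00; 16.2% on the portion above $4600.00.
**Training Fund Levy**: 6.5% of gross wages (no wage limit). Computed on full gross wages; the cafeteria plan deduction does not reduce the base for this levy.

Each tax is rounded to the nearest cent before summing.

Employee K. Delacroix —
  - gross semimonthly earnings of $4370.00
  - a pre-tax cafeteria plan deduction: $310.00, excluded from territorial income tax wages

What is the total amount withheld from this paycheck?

$568.25

Territorial Income Tax: taxable = $4370.00 − $310.00 = $4060.00
  7% × $4060.00 = $284.20
Training Fund Levy: 6.5% × $4370.00 = $284.05
Total: $284.20 + $284.05 = $568.25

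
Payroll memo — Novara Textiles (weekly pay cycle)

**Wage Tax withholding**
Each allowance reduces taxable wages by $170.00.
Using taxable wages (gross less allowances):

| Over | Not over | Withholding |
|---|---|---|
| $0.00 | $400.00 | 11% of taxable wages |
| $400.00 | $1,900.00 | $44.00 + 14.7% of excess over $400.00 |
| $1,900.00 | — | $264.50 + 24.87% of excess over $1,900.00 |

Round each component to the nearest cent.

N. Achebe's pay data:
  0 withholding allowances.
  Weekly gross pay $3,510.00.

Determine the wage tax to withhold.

$664.91

Wage Tax: taxable = $3,510.00
  $264.50 + 24.87% × ($3,510.00 − $1,900.00) = $264.50 + 24.87% × $1,610.00 = $664.91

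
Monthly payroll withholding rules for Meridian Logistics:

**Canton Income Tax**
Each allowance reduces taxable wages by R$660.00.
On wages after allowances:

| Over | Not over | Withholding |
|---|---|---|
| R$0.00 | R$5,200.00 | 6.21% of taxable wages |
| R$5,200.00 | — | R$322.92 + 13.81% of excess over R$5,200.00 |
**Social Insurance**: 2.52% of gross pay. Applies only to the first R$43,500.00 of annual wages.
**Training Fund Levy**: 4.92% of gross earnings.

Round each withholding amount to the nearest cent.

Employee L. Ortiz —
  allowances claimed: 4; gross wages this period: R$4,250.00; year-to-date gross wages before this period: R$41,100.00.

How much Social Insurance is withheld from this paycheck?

Social Insurance: cap R$43,500.00 − YTD R$41,100.00 = R$2,400.00 subject; 2.52% × R$2,400.00 = R$60.48

R$60.48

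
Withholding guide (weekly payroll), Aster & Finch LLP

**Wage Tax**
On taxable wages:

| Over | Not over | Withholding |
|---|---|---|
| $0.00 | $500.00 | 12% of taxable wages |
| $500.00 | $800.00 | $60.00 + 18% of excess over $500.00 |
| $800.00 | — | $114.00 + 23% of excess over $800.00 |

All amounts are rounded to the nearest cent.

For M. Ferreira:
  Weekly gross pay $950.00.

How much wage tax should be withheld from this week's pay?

Wage Tax: taxable = $950.00
  $114.00 + 23% × ($950.00 − $800.00) = $114.00 + 23% × $150.00 = $148.50

$148.50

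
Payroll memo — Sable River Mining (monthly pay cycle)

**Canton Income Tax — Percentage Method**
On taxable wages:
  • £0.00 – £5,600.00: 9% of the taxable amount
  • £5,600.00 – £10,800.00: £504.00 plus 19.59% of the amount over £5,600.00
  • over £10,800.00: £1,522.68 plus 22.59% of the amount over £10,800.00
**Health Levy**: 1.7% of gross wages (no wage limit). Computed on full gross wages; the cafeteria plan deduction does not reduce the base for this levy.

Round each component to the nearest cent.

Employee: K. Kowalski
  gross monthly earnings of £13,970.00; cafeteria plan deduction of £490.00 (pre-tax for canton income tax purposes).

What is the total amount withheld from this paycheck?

£2,365.58

Canton Income Tax: taxable = £13,970.00 − £490.00 = £13,480.00
  £1,522.68 + 22.59% × (£13,480.00 − £10,800.00) = £1,522.68 + 22.59% × £2,680.00 = £2,128.09
Health Levy: 1.7% × £13,970.00 = £237.49
Total: £2,128.09 + £237.49 = £2,365.58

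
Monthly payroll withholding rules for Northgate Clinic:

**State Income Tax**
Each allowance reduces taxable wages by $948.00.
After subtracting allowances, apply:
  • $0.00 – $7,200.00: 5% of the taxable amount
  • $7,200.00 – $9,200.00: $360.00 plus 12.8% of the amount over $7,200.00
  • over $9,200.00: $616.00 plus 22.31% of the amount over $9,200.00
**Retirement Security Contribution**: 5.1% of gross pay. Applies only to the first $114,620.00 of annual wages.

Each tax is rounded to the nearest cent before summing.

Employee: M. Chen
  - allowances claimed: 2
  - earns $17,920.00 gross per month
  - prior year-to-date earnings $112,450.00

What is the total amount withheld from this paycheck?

State Income Tax: taxable = $17,920.00 − 2×$948.00 = $16,024.00
  $616.00 + 22.31% × ($16,024.00 − $9,200.00) = $616.00 + 22.31% × $6,824.00 = $2,138.43
Retirement Security Contribution: cap $114,620.00 − YTD $112,450.00 = $2,170.00 subject; 5.1% × $2,170.00 = $110.67
Total: $2,138.43 + $110.67 = $2,249.10

$2,249.10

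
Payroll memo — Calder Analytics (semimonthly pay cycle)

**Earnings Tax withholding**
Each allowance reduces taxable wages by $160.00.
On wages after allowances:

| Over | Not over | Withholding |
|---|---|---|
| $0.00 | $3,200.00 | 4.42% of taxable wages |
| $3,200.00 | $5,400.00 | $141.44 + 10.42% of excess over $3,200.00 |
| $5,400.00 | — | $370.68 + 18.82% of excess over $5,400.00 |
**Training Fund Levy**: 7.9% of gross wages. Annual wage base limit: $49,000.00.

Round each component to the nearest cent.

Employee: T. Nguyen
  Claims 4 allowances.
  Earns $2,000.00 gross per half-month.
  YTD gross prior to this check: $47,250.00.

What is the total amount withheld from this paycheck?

$198.36

Earnings Tax: taxable = $2,000.00 − 4×$160.00 = $1,360.00
  4.42% × $1,360.00 = $60.11
Training Fund Levy: cap $49,000.00 − YTD $47,250.00 = $1,750.00 subject; 7.9% × $1,750.00 = $138.25
Total: $60.11 + $138.25 = $198.36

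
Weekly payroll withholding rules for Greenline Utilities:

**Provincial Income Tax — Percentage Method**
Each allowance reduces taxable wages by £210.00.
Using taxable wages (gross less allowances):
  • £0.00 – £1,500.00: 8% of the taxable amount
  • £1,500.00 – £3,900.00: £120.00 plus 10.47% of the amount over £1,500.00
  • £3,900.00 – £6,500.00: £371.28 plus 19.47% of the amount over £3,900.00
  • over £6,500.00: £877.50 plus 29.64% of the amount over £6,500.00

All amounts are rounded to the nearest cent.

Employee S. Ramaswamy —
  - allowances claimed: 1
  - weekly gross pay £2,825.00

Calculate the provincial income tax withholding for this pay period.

£236.74

Provincial Income Tax: taxable = £2,825.00 − 1×£210.00 = £2,615.00
  £120.00 + 10.47% × (£2,615.00 − £1,500.00) = £120.00 + 10.47% × £1,115.00 = £236.74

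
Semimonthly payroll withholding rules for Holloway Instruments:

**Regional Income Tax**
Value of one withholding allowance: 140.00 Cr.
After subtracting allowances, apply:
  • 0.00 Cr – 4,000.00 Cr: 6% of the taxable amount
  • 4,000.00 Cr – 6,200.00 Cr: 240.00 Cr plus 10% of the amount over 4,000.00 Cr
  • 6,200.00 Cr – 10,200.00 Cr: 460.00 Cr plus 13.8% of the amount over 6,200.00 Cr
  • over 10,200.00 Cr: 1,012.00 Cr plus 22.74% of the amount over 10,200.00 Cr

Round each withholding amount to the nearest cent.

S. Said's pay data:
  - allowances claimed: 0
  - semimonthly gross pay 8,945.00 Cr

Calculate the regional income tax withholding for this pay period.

838.81 Cr

Regional Income Tax: taxable = 8,945.00 Cr
  460.00 Cr + 13.8% × (8,945.00 Cr − 6,200.00 Cr) = 460.00 Cr + 13.8% × 2,745.00 Cr = 838.81 Cr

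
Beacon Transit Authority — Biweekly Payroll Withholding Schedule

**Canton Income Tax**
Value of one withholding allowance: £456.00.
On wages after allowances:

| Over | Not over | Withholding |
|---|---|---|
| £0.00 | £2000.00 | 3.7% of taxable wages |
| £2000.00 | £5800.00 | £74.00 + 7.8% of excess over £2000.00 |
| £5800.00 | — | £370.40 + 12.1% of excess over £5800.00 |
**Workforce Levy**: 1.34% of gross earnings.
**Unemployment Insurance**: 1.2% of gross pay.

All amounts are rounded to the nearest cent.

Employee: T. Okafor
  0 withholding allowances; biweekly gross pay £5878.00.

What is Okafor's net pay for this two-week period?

£5348.85

Canton Income Tax: taxable = £5878.00
  £370.40 + 12.1% × (£5878.00 − £5800.00) = £370.40 + 12.1% × £78.00 = £379.84
Workforce Levy: 1.34% × £5878.00 = £78.77
Unemployment Insurance: 1.2% × £5878.00 = £70.54
Total withheld: £379.84 + £78.77 + £70.54 = £529.15
Net pay: £5878.00 − £529.15 = £5348.85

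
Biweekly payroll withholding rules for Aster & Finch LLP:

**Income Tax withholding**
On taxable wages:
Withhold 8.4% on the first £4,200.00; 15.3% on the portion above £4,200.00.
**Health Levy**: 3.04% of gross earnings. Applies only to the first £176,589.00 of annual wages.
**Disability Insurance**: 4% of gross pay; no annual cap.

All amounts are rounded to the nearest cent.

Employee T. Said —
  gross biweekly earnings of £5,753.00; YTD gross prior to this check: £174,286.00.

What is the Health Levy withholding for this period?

Health Levy: cap £176,589.00 − YTD £174,286.00 = £2,303.00 subject; 3.04% × £2,303.00 = £70.01

£70.01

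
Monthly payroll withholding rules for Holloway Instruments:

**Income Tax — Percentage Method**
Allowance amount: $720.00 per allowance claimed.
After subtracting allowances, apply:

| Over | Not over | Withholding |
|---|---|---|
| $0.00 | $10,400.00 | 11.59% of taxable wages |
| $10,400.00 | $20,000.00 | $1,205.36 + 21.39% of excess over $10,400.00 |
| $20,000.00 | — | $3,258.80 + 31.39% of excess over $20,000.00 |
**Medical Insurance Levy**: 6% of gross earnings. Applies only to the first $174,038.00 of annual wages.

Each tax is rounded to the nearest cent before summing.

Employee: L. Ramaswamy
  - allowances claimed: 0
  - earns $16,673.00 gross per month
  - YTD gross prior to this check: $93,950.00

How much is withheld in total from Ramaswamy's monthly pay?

$3,547.53

Income Tax: taxable = $16,673.00
  $1,205.36 + 21.39% × ($16,673.00 − $10,400.00) = $1,205.36 + 21.39% × $6,273.00 = $2,547.15
Medical Insurance Levy: 6% × $16,673.00 = $1,000.38
Total: $2,547.15 + $1,000.38 = $3,547.53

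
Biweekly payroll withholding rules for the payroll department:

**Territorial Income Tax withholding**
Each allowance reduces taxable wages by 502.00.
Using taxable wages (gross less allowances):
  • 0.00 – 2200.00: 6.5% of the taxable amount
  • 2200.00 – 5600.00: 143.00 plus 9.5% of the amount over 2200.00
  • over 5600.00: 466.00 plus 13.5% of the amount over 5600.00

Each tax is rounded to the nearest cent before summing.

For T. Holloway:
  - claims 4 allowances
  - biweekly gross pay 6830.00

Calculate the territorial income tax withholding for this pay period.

Territorial Income Tax: taxable = 6830.00 − 4×502.00 = 4822.00
  143.00 + 9.5% × (4822.00 − 2200.00) = 143.00 + 9.5% × 2622.00 = 392.09

392.09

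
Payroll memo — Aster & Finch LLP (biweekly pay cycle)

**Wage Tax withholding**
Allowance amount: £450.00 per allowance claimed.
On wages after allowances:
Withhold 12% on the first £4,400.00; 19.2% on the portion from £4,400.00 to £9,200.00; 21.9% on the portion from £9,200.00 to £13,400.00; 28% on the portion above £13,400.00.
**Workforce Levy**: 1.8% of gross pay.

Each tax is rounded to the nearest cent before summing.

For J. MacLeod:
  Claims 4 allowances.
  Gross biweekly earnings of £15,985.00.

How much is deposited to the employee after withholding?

Wage Tax: taxable = £15,985.00 − 4×£450.00 = £14,185.00
  £2,369.40 + 28% × (£14,185.00 − £13,400.00) = £2,369.40 + 28% × £785.00 = £2,589.20
Workforce Levy: 1.8% × £15,985.00 = £287.73
Total withheld: £2,589.20 + £287.73 = £2,876.93
Net pay: £15,985.00 − £2,876.93 = £13,108.07

£13,108.07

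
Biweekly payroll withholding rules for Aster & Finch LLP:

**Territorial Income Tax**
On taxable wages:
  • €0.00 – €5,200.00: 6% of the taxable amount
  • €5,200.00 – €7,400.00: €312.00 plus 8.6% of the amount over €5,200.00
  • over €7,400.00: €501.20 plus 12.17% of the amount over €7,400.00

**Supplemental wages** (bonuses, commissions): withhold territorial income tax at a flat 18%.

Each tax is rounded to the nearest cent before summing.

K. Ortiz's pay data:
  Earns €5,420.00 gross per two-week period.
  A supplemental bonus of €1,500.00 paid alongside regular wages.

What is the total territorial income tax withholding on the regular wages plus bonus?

€600.92

Territorial Income Tax: taxable = €5,420.00
  €312.00 + 8.6% × (€5,420.00 − €5,200.00) = €312.00 + 8.6% × €220.00 = €330.92
Supplemental (18% flat on bonus): 18% × €1,500.00 = €270.00
Total territorial income tax: €330.92 + €270.00 = €600.92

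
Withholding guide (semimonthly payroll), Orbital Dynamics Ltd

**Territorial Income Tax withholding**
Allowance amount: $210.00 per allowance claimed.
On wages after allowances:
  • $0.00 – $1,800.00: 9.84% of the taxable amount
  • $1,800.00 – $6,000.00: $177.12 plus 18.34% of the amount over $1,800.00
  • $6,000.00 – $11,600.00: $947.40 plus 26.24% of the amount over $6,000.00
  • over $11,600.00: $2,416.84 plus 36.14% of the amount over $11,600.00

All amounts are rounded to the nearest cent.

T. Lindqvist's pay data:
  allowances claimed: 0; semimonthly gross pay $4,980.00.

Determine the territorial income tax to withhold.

$760.33

Territorial Income Tax: taxable = $4,980.00
  $177.12 + 18.34% × ($4,980.00 − $1,800.00) = $177.12 + 18.34% × $3,180.00 = $760.33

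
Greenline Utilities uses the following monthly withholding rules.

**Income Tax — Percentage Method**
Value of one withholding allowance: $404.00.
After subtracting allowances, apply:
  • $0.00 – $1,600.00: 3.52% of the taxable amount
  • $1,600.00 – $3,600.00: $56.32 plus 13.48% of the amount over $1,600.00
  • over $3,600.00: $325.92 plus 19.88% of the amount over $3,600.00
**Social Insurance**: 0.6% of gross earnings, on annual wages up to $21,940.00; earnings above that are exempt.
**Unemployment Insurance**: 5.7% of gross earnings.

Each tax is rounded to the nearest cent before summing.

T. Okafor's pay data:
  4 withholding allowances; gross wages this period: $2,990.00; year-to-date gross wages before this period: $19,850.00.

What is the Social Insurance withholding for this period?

Social Insurance: cap $21,940.00 − YTD $19,850.00 = $2,090.00 subject; 0.6% × $2,090.00 = $12.54

$12.54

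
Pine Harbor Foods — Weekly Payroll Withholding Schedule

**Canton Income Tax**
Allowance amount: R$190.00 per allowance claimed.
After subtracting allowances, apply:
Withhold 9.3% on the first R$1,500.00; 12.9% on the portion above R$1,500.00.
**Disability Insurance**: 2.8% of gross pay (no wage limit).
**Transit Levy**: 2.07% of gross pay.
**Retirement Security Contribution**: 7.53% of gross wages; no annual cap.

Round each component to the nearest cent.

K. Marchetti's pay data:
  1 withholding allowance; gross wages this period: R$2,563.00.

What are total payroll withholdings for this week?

Canton Income Tax: taxable = R$2,563.00 − 1×R$190.00 = R$2,373.00
  R$139.50 + 12.9% × (R$2,373.00 − R$1,500.00) = R$139.50 + 12.9% × R$873.00 = R$252.12
Disability Insurance: 2.8% × R$2,563.00 = R$71.76
Transit Levy: 2.07% × R$2,563.00 = R$53.05
Retirement Security Contribution: 7.53% × R$2,563.00 = R$192.99
Total: R$252.12 + R$71.76 + R$53.05 + R$192.99 = R$569.92

R$569.92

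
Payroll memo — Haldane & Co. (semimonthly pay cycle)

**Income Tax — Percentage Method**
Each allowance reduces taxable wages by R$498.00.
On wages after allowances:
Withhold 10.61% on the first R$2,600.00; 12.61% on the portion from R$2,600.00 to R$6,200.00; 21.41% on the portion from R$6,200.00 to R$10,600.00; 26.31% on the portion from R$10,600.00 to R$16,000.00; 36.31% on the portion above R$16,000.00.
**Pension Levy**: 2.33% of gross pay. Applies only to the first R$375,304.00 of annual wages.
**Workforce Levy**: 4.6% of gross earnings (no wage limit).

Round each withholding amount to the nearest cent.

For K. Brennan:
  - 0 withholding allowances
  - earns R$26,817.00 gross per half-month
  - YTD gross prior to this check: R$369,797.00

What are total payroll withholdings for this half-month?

Income Tax: taxable = R$26,817.00
  R$3,092.60 + 36.31% × (R$26,817.00 − R$16,000.00) = R$3,092.60 + 36.31% × R$10,817.00 = R$7,020.25
Pension Levy: cap R$375,304.00 − YTD R$369,797.00 = R$5,507.00 subject; 2.33% × R$5,507.00 = R$128.31
Workforce Levy: 4.6% × R$26,817.00 = R$1,233.58
Total: R$7,020.25 + R$128.31 + R$1,233.58 = R$8,382.14

R$8,382.14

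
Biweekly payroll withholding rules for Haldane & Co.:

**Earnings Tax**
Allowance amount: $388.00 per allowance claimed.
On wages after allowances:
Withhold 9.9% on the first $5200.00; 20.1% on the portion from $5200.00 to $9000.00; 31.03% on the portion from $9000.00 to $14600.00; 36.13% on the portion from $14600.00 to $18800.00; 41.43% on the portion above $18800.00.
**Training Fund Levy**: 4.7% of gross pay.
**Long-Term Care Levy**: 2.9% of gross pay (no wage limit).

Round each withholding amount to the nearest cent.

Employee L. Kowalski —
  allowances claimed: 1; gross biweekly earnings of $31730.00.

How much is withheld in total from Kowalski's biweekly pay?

$12141.37

Earnings Tax: taxable = $31730.00 − 1×$388.00 = $31342.00
  $4533.74 + 41.43% × ($31342.00 − $18800.00) = $4533.74 + 41.43% × $12542.00 = $9729.89
Training Fund Levy: 4.7% × $31730.00 = $1491.31
Long-Term Care Levy: 2.9% × $31730.00 = $920.17
Total: $9729.89 + $1491.31 + $920.17 = $12141.37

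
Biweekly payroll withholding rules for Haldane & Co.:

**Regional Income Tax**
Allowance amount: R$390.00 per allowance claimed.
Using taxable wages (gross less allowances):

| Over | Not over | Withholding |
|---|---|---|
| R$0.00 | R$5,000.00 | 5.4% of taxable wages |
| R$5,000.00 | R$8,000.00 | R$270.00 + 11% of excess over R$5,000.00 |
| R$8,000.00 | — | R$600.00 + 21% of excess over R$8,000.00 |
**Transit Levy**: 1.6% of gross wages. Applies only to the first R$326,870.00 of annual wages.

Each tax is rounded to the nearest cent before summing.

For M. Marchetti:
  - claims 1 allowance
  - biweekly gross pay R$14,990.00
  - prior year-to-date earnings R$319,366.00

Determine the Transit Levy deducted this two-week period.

Transit Levy: cap R$326,870.00 − YTD R$319,366.00 = R$7,504.00 subject; 1.6% × R$7,504.00 = R$120.06

R$120.06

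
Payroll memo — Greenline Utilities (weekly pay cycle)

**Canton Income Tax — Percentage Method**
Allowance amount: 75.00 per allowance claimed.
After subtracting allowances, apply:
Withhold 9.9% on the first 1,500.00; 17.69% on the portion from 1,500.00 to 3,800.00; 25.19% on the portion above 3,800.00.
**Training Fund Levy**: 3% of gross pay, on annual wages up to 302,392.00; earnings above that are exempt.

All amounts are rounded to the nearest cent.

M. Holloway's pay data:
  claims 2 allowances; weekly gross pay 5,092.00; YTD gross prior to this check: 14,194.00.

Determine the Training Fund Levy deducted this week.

152.76

Training Fund Levy: 3% × 5,092.00 = 152.76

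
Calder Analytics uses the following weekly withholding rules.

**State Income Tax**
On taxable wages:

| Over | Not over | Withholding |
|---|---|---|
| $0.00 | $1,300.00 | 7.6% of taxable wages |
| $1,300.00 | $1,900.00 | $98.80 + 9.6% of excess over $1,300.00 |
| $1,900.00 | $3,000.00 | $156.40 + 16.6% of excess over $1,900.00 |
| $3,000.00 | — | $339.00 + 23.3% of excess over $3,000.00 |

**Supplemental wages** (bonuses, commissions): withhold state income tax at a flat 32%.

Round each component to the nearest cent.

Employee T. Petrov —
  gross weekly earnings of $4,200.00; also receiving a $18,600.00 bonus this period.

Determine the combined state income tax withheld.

State Income Tax: taxable = $4,200.00
  $339.00 + 23.3% × ($4,200.00 − $3,000.00) = $339.00 + 23.3% × $1,200.00 = $618.60
Supplemental (32% flat on bonus): 32% × $18,600.00 = $5,952.00
Total state income tax: $618.60 + $5,952.00 = $6,570.60

$6,570.60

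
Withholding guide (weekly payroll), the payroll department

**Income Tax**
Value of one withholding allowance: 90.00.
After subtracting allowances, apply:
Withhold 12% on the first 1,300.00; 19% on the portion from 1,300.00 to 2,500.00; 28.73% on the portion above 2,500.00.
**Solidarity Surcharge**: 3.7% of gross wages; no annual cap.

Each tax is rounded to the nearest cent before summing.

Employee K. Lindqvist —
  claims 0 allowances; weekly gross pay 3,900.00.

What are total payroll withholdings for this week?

Income Tax: taxable = 3,900.00
  384.00 + 28.73% × (3,900.00 − 2,500.00) = 384.00 + 28.73% × 1,400.00 = 786.22
Solidarity Surcharge: 3.7% × 3,900.00 = 144.30
Total: 786.22 + 144.30 = 930.52

930.52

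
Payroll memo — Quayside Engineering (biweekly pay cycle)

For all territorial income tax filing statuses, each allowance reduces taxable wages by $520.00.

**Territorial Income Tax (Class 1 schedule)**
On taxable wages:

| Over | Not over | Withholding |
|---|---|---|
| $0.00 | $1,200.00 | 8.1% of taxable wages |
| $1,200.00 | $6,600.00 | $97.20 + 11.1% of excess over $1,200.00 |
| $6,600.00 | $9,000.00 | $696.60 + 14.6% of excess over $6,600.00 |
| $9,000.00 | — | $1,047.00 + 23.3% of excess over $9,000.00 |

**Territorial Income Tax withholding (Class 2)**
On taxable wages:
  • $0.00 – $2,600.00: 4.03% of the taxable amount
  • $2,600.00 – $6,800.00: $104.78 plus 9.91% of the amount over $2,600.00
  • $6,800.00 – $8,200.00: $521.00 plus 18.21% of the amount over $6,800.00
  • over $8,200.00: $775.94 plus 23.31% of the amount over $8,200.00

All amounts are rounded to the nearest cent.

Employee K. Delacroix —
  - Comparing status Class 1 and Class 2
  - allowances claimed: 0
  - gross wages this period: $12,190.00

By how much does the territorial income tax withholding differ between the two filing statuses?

$84.26

Territorial Income Tax (Class 1): taxable = $12,190.00
  $1,047.00 + 23.3% × ($12,190.00 − $9,000.00) = $1,047.00 + 23.3% × $3,190.00 = $1,790.27
Territorial Income Tax (Class 2): taxable = $12,190.00
  $775.94 + 23.31% × ($12,190.00 − $8,200.00) = $775.94 + 23.31% × $3,990.00 = $1,706.01
Difference: |$1,790.27 − $1,706.01| = $84.26 (higher under Class 1)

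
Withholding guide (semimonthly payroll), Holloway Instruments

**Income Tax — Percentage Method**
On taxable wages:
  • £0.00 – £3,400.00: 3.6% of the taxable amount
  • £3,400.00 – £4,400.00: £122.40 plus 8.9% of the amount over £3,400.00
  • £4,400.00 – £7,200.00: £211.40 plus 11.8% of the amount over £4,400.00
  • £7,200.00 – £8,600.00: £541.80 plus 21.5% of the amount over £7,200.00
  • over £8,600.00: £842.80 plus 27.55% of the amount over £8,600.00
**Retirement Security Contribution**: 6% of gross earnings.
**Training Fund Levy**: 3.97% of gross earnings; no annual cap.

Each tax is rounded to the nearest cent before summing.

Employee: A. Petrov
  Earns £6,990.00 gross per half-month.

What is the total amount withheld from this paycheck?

Income Tax: taxable = £6,990.00
  £211.40 + 11.8% × (£6,990.00 − £4,400.00) = £211.40 + 11.8% × £2,590.00 = £517.02
Retirement Security Contribution: 6% × £6,990.00 = £419.40
Training Fund Levy: 3.97% × £6,990.00 = £277.50
Total: £517.02 + £419.40 + £277.50 = £1,213.92

£1,213.92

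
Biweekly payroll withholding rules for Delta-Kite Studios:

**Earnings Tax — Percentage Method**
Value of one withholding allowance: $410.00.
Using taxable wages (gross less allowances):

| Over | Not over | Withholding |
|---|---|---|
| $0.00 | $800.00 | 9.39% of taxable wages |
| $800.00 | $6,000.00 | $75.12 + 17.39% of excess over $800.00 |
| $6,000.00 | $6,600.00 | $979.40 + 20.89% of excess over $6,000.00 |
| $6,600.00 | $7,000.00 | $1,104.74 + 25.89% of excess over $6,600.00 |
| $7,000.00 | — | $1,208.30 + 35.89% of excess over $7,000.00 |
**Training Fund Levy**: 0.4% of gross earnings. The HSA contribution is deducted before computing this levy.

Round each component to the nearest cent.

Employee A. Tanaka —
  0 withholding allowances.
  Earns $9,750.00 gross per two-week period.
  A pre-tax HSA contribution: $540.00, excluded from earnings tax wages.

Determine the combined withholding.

$2,038.31

Earnings Tax: taxable = $9,750.00 − $540.00 = $9,210.00
  $1,208.30 + 35.89% × ($9,210.00 − $7,000.00) = $1,208.30 + 35.89% × $2,210.00 = $2,001.47
Training Fund Levy: 0.4% × $9,210.00 = $36.84
Total: $2,001.47 + $36.84 = $2,038.31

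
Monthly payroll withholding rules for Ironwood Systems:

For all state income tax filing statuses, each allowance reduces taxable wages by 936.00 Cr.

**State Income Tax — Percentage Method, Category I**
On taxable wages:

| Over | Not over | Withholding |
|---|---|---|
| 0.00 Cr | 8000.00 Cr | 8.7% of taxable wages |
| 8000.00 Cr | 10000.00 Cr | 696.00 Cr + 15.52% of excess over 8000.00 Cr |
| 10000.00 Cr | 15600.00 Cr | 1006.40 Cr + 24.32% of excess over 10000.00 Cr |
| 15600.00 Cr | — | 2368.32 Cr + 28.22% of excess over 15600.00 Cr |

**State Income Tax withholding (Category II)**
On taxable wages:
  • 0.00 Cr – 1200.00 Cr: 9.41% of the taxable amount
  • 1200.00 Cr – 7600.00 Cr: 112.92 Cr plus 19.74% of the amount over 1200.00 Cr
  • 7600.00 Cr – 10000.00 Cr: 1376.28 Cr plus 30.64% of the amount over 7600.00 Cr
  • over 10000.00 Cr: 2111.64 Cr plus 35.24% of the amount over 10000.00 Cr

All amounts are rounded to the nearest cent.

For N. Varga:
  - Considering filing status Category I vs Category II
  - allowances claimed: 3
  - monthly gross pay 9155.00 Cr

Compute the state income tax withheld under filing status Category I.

State Income Tax (Category I): taxable = 9155.00 Cr − 3×936.00 Cr = 6347.00 Cr
  8.7% × 6347.00 Cr = 552.19 Cr

552.19 Cr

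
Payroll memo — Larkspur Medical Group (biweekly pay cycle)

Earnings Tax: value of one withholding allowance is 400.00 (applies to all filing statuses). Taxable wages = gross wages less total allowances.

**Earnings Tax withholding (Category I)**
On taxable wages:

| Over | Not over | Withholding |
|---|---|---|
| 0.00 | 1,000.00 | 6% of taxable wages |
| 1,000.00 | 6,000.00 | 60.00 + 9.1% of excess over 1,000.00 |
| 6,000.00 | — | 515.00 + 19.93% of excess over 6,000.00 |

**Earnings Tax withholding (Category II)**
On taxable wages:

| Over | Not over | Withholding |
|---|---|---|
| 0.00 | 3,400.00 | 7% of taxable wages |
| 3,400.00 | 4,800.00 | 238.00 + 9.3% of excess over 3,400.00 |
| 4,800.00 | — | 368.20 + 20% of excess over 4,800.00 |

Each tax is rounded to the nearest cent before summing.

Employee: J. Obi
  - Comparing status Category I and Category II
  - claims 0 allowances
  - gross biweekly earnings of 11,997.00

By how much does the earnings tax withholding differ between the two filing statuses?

97.40

Earnings Tax (Category I): taxable = 11,997.00
  515.00 + 19.93% × (11,997.00 − 6,000.00) = 515.00 + 19.93% × 5,997.00 = 1,710.20
Earnings Tax (Category II): taxable = 11,997.00
  368.20 + 20% × (11,997.00 − 4,800.00) = 368.20 + 20% × 7,197.00 = 1,807.60
Difference: |1,710.20 − 1,807.60| = 97.40 (higher under Category II)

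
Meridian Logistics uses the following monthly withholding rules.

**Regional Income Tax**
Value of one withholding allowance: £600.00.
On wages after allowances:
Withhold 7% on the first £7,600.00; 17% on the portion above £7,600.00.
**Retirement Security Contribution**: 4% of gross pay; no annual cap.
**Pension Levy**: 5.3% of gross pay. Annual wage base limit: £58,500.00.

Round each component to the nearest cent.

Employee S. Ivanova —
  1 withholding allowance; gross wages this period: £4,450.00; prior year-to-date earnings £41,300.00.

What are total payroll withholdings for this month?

£683.35

Regional Income Tax: taxable = £4,450.00 − 1×£600.00 = £3,850.00
  7% × £3,850.00 = £269.50
Retirement Security Contribution: 4% × £4,450.00 = £178.00
Pension Levy: 5.3% × £4,450.00 = £235.85
Total: £269.50 + £178.00 + £235.85 = £683.35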